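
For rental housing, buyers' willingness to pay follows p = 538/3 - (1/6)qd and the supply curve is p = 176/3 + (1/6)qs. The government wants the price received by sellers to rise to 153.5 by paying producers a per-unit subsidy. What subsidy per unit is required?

Required subsidy s = 69 per unit

At a seller price of 153.5, quantity supplied is -352 + 6·153.5 = 569.
Buyers absorb 569 only when they pay pb = 538/3 − (1/6)·569 = 84.5.
s = ps − pb = 153.5 − 84.5 = 69.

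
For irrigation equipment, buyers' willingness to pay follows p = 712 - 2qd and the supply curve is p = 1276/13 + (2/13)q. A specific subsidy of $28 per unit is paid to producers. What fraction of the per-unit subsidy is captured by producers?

Pre-subsidy: 712 - 2q = 1276/13 + (2/13)q gives q* = 285 and p* = 142.
With the subsidy, sellers receive ps = pb + 28 for each unit, where pb is the price buyers pay.
On the curves, pb = 712 - 2q and ps = 1276/13 + (2/13)q; the wedge ps − pb = 28 gives 1276/13 + (2/13)q − (712 - 2q) = 28, so q' = 298.
Then pb = 712 − 2·298 = 116 and ps = 1276/13 + (2/13)·298 = 144.
Buyers' price falls by p* − pb = 142 − 116 = 26; sellers' price rises by ps − p* = 144 − 142 = 2.
So producers capture 2/28 = 1/14 of each unit of subsidy.

Producer share = 1/14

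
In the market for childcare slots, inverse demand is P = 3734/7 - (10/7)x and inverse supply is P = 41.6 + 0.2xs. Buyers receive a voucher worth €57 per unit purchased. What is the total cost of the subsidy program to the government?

Government cost = €19209

Pre-subsidy: 3734/7 - (10/7)x = 41.6 + 0.2x gives x* = 302 and P* = 102.
With the rebate, buyers effectively pay Pb = Ps − 57, where Ps is the price sellers receive.
On the curves, Pb = 3734/7 - (10/7)x and Ps = 41.6 + 0.2x; the wedge Ps − Pb = 57 gives 41.6 + 0.2x − (3734/7 - (10/7)x) = 57, so x' = 337.
Then Pb = 3734/7 − (10/7)·337 = 52 and Ps = 41.6 + 0.2·337 = 109.
Government outlay = subsidy × quantity = 57 × 337 = 19209.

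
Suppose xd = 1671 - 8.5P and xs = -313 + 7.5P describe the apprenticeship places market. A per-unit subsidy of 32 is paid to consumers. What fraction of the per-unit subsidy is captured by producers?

Producer share = 0.53125

Pre-subsidy: 1671 - 8.5P = -313 + 7.5P gives P* = 124, x* = 617.
With the rebate, buyers effectively pay Pb = Ps − 32, where Ps is the price sellers receive.
Demand in terms of Ps becomes xd = 1671 − 8.5(Ps − 32) = 1943 - 8.5Ps. Setting this equal to supply: 1943 - 8.5Ps = -313 + 7.5Ps, so Ps = 141.
Buyers pay Pb = 141 − 32 = 109; x' = -313 + 7.5·141 = 744.5.
Buyers' price falls by P* − Pb = 124 − 109 = 15; sellers' price rises by Ps − P* = 141 − 124 = 17.
So producers capture 17/32 = 0.53125 of each unit of subsidy.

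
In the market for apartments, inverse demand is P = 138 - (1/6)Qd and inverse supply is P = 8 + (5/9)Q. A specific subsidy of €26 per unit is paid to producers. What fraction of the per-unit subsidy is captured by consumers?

Consumer share = 3/13

Pre-subsidy: 138 - (1/6)Q = 8 + (5/9)Q gives Q* = 180 and P* = 108.
With the subsidy, sellers receive Ps = Pb + 26 for each unit, where Pb is the price buyers pay.
On the curves, Pb = 138 - (1/6)Q and Ps = 8 + (5/9)Q; the wedge Ps − Pb = 26 gives 8 + (5/9)Q − (138 - (1/6)Q) = 26, so Q' = 216.
Then Pb = 138 − (1/6)·216 = 102 and Ps = 8 + (5/9)·216 = 128.
Buyers' price falls by P* − Pb = 108 − 102 = 6; sellers' price rises by Ps − P* = 128 − 108 = 20.
So consumers capture 6/26 = 3/13 of each unit of subsidy.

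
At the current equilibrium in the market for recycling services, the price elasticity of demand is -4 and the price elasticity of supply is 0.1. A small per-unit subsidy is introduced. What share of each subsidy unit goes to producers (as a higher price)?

Producer share = 40/41

For a small subsidy around the equilibrium, the benefit split depends on the relative slopes, which at a point are proportional to the elasticities.
Buyer share = εs/(εs + |εd|) = 0.1/(0.1 + 4) = 1/41; seller share = |εd|/(εs + |εd|) = 40/41.
So producers capture 40/41 of the subsidy.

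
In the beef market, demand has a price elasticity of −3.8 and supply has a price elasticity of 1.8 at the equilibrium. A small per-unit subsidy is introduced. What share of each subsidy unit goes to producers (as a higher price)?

For a small subsidy around the equilibrium, the benefit split depends on the relative slopes, which at a point are proportional to the elasticities.
Buyer share = εs/(εs + |εd|) = 1.8/(1.8 + 3.8) = 9/28; seller share = |εd|/(εs + |εd|) = 19/28.
So producers capture 19/28 of the subsidy.

Producer share = 19/28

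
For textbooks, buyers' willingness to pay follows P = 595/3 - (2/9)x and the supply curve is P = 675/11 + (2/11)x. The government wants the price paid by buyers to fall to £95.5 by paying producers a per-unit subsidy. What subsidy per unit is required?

Required subsidy s = £50 per unit

At a buyer price of 95.5, quantity demanded is 892.5 − 4.5·95.5 = 462.75.
Sellers supply 462.75 only when they receive Ps = 675/11 + (2/11)·462.75 = 145.5.
s = Ps − Pb = 145.5 − 95.5 = 50.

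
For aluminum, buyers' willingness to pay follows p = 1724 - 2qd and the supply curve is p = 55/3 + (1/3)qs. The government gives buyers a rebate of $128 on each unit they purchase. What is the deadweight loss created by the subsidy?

Deadweight loss = 24576/7

Pre-subsidy: 1724 - 2q = 55/3 + (1/3)q gives q* = 731 and p* = 262.
With the rebate, buyers effectively pay pb = ps − 128, where ps is the price sellers receive.
On the curves, pb = 1724 - 2q and ps = 55/3 + (1/3)q; the wedge ps − pb = 128 gives 55/3 + (1/3)q − (1724 - 2q) = 128, so q' = 5501/7.
Then pb = 1724 − 2·(5501/7) = 1066/7 and ps = 55/3 + (1/3)·(5501/7) = 1962/7.
The subsidy expands output by 5501/7 − 731 = 384/7 past the efficient level; on those units the gap between marginal cost and willingness to pay runs from 0 up to 128.
DWL = ½ × 128 × 384/7 = 24576/7.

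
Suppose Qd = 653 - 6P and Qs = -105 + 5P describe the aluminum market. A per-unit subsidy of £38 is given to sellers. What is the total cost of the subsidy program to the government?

Pre-subsidy: 653 - 6P = -105 + 5P gives P* = 758/11, Q* = 2635/11.
With the subsidy, sellers receive Ps = Pb + 38 for each unit, where Pb is the price buyers pay.
Supply in terms of Pb becomes Qs = -105 + 5(Pb + 38) = 85 + 5Pb. Setting this equal to demand: 653 - 6Pb = 85 + 5Pb, so Pb = 568/11.
Sellers receive Ps = 568/11 + 38 = 986/11; Q' = 653 − 6·(568/11) = 3775/11.
Government outlay = subsidy × quantity = 38 × 3775/11 = 143450/11.

Government cost = 143450/11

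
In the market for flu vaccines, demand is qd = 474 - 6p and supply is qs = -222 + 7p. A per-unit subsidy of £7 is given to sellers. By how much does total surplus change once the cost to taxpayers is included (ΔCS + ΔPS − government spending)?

Net change in total surplus = -1029/13

Pre-subsidy: 474 - 6p = -222 + 7p gives p* = 696/13, q* = 1986/13.
With the subsidy, sellers receive ps = pb + 7 for each unit, where pb is the price buyers pay.
Supply in terms of pb becomes qs = -222 + 7(pb + 7) = -173 + 7pb. Setting this equal to demand: 474 - 6pb = -173 + 7pb, so pb = 647/13.
Sellers receive ps = 647/13 + 7 = 738/13; q' = 474 − 6·(647/13) = 2280/13.
ΔCS = ½(1986/13 + 2280/13)(696/13 − 647/13) = 104517/169; ΔPS = ½(1986/13 + 2280/13)(738/13 − 696/13) = 89586/169.
Government spending = 7 × 2280/13 = 15960/13.
Net change = 104517/169 + 89586/169 − 15960/13 = -1029/13. The loss equals the DWL triangle ½·7·294/13.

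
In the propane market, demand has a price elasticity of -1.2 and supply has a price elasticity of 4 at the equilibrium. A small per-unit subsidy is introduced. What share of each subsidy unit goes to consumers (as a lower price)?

For a small subsidy around the equilibrium, the benefit split depends on the relative slopes, which at a point are proportional to the elasticities.
Buyer share = εs/(εs + |εd|) = 4/(4 + 1.2) = 10/13; seller share = |εd|/(εs + |εd|) = 3/13.

Consumer share = 10/13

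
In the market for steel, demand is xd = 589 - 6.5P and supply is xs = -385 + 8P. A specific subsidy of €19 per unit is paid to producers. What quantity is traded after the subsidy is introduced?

x' = 6395/29

Pre-subsidy: 589 - 6.5P = -385 + 8P gives P* = 1948/29, x* = 4419/29.
With the subsidy, sellers receive Ps = Pb + 19 for each unit, where Pb is the price buyers pay.
Supply in terms of Pb becomes xs = -385 + 8(Pb + 19) = -233 + 8Pb. Setting this equal to demand: 589 - 6.5Pb = -233 + 8Pb, so Pb = 1644/29.
Sellers receive Ps = 1644/29 + 19 = 2195/29; x' = 589 − 6.5·(1644/29) = 6395/29.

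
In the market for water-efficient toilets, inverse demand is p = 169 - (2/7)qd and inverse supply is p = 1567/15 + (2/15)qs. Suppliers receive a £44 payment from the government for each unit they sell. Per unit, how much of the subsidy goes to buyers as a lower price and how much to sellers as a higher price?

Buyers gain £30 per unit; sellers gain £14 per unit

Pre-subsidy: 169 - (2/7)q = 1567/15 + (2/15)q gives q* = 154 and p* = 125.
With the subsidy, sellers receive ps = pb + 44 for each unit, where pb is the price buyers pay.
On the curves, pb = 169 - (2/7)q and ps = 1567/15 + (2/15)q; the wedge ps − pb = 44 gives 1567/15 + (2/15)q − (169 - (2/7)q) = 44, so q' = 259.
Then pb = 169 − (2/7)·259 = 95 and ps = 1567/15 + (2/15)·259 = 139.
Buyers' price falls by p* − pb = 125 − 95 = 30; sellers' price rises by ps − p* = 139 − 125 = 14.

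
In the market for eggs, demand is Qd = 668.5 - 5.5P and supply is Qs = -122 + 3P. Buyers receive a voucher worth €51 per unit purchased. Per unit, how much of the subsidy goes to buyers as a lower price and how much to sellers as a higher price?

Pre-subsidy: 668.5 - 5.5P = -122 + 3P gives P* = 93, Q* = 157.
With the rebate, buyers effectively pay Pb = Ps − 51, where Ps is the price sellers receive.
Demand in terms of Ps becomes Qd = 668.5 − 5.5(Ps − 51) = 949 - 5.5Ps. Setting this equal to supply: 949 - 5.5Ps = -122 + 3Ps, so Ps = 126.
Buyers pay Pb = 126 − 51 = 75; Q' = -122 + 3·126 = 256.
Buyers' price falls by P* − Pb = 93 − 75 = 18; sellers' price rises by Ps − P* = 126 − 93 = 33.

Buyers gain €18 per unit; sellers gain €33 per unit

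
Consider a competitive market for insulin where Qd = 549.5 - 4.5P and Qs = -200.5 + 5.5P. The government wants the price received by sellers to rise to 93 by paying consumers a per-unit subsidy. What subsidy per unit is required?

Required subsidy s = 40 per unit

At a seller price of 93, quantity supplied is -200.5 + 5.5·93 = 311.
Buyers absorb 311 only when they pay Pb with 549.5 − 4.5·Pb = 311, i.e. Pb = 53.
s = Ps − Pb = 93 − 53 = 40.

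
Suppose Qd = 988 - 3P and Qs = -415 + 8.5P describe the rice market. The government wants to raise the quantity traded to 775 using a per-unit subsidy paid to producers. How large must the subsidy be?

At Q = 775, invert demand for the buyer price: Pb = (988 − 775)/3 = 71; invert supply for the seller price: Ps = (775 − (-415))/8.5 = 140.
The subsidy must fill the gap: s = Ps − Pb = 140 − 71 = 69.

Required subsidy s = 69 per unit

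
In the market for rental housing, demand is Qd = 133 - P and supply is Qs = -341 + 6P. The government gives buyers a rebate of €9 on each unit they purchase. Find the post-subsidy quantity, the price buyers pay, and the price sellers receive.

Pre-subsidy: 133 - P = -341 + 6P gives P* = 474/7, Q* = 457/7.
With the rebate, buyers effectively pay Pb = Ps − 9, where Ps is the price sellers receive.
Demand in terms of Ps becomes Qd = 133 − 1(Ps − 9) = 142 - Ps. Setting this equal to supply: 142 - Ps = -341 + 6Ps, so Ps = 69.
Buyers pay Pb = 69 − 9 = 60; Q' = -341 + 6·69 = 73.

Q' = 73; buyers pay €60; sellers receive €69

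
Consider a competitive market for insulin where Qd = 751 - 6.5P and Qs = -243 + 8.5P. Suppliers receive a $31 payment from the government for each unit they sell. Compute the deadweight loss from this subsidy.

Pre-subsidy: 751 - 6.5P = -243 + 8.5P gives P* = 994/15, Q* = 4804/15.
With the subsidy, sellers receive Ps = Pb + 31 for each unit, where Pb is the price buyers pay.
Supply in terms of Pb becomes Qs = -243 + 8.5(Pb + 31) = 20.5 + 8.5Pb. Setting this equal to demand: 751 - 6.5Pb = 20.5 + 8.5Pb, so Pb = 48.7.
Sellers receive Ps = 48.7 + 31 = 79.7; Q' = 751 − 6.5·48.7 = 434.45.
The subsidy expands output by 434.45 − 4804/15 = 6851/60 past the efficient level; on those units the gap between marginal cost and willingness to pay runs from 0 up to 31.
DWL = ½ × 31 × 6851/60 = 212381/120.

Deadweight loss = 212381/120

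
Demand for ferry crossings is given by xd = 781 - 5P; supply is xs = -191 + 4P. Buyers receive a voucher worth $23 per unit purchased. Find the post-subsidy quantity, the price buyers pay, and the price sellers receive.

Pre-subsidy: 781 - 5P = -191 + 4P gives P* = 108, x* = 241.
With the rebate, buyers effectively pay Pb = Ps − 23, where Ps is the price sellers receive.
Demand in terms of Ps becomes xd = 781 − 5(Ps − 23) = 896 - 5Ps. Setting this equal to supply: 896 - 5Ps = -191 + 4Ps, so Ps = 1087/9.
Buyers pay Pb = 1087/9 − 23 = 880/9; x' = -191 + 4·(1087/9) = 2629/9.

x' = 2629/9; buyers pay 880/9; sellers receive 1087/9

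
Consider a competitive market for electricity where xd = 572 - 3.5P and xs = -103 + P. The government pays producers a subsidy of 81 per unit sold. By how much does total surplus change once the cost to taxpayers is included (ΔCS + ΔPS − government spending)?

Net change in total surplus = -2551.5

Pre-subsidy: 572 - 3.5P = -103 + P gives P* = 150, x* = 47.
With the subsidy, sellers receive Ps = Pb + 81 for each unit, where Pb is the price buyers pay.
Supply in terms of Pb becomes xs = -103 + 1(Pb + 81) = -22 + Pb. Setting this equal to demand: 572 - 3.5Pb = -22 + Pb, so Pb = 132.
Sellers receive Ps = 132 + 81 = 213; x' = 572 − 3.5·132 = 110.
ΔCS = ½(47 + 110)(150 − 132) = 1413; ΔPS = ½(47 + 110)(213 − 150) = 4945.5.
Government spending = 81 × 110 = 8910.
Net change = 1413 + 4945.5 − 8910 = -2551.5. The loss equals the DWL triangle ½·81·63.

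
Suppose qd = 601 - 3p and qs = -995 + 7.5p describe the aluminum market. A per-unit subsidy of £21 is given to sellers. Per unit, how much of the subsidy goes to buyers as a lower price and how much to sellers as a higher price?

Pre-subsidy: 601 - 3p = -995 + 7.5p gives p* = 152, q* = 145.
With the subsidy, sellers receive ps = pb + 21 for each unit, where pb is the price buyers pay.
Supply in terms of pb becomes qs = -995 + 7.5(pb + 21) = -837.5 + 7.5pb. Setting this equal to demand: 601 - 3pb = -837.5 + 7.5pb, so pb = 137.
Sellers receive ps = 137 + 21 = 158; q' = 601 − 3·137 = 190.
Buyers' price falls by p* − pb = 152 − 137 = 15; sellers' price rises by ps − p* = 158 − 152 = 6.

Buyers gain £15 per unit; sellers gain £6 per unit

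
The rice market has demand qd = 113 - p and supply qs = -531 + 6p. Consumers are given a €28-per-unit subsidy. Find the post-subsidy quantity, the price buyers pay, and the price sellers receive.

q' = 45; buyers pay €68; sellers receive €96

Pre-subsidy: 113 - p = -531 + 6p gives p* = 92, q* = 21.
With the rebate, buyers effectively pay pb = ps − 28, where ps is the price sellers receive.
Demand in terms of ps becomes qd = 113 − 1(ps − 28) = 141 - ps. Setting this equal to supply: 141 - ps = -531 + 6ps, so ps = 96.
Buyers pay pb = 96 − 28 = 68; q' = -531 + 6·96 = 45.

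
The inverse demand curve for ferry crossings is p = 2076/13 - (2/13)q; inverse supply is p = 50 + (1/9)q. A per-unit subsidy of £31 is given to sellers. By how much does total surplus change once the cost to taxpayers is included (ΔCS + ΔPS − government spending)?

Pre-subsidy: 2076/13 - (2/13)q = 50 + (1/9)q gives q* = 414 and p* = 96.
With the subsidy, sellers receive ps = pb + 31 for each unit, where pb is the price buyers pay.
On the curves, pb = 2076/13 - (2/13)q and ps = 50 + (1/9)q; the wedge ps − pb = 31 gives 50 + (1/9)q − (2076/13 - (2/13)q) = 31, so q' = 531.
Then pb = 2076/13 − (2/13)·531 = 78 and ps = 50 + (1/9)·531 = 109.
ΔCS = ½(414 + 531)(96 − 78) = 8505; ΔPS = ½(414 + 531)(109 − 96) = 6142.5.
Government spending = 31 × 531 = 16461.
Net change = 8505 + 6142.5 − 16461 = -1813.5. The loss equals the DWL triangle ½·31·117.

Net change in total surplus = -£1813.5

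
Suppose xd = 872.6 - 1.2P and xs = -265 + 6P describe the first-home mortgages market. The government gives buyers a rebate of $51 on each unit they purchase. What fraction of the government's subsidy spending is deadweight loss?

Pre-subsidy: 872.6 - 1.2P = -265 + 6P gives P* = 158, x* = 683.
With the rebate, buyers effectively pay Pb = Ps − 51, where Ps is the price sellers receive.
Demand in terms of Ps becomes xd = 872.6 − 1.2(Ps − 51) = 933.8 - 1.2Ps. Setting this equal to supply: 933.8 - 1.2Ps = -265 + 6Ps, so Ps = 166.5.
Buyers pay Pb = 166.5 − 51 = 115.5; x' = -265 + 6·166.5 = 734.
ΔCS = ½(683 + 734)(158 − 115.5) = 30111.25; ΔPS = ½(683 + 734)(166.5 − 158) = 6022.25.
Government spending = 51 × 734 = 37434.
DWL = ½ × 51 × (734 − 683) = 1300.5; fraction = 1300.5 / 37434 = 51/1468.

DWL / government spending = 51/1468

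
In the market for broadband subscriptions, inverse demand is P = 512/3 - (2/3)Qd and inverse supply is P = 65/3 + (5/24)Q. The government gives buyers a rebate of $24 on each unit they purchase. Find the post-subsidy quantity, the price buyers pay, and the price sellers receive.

Pre-subsidy: 512/3 - (2/3)Q = 65/3 + (5/24)Q gives Q* = 1192/7 and P* = 400/7.
With the rebate, buyers effectively pay Pb = Ps − 24, where Ps is the price sellers receive.
On the curves, Pb = 512/3 - (2/3)Q and Ps = 65/3 + (5/24)Q; the wedge Ps − Pb = 24 gives 65/3 + (5/24)Q − (512/3 - (2/3)Q) = 24, so Q' = 1384/7.
Then Pb = 512/3 − (2/3)·(1384/7) = 272/7 and Ps = 65/3 + (5/24)·(1384/7) = 440/7.

Q' = 1384/7; buyers pay 272/7; sellers receive 440/7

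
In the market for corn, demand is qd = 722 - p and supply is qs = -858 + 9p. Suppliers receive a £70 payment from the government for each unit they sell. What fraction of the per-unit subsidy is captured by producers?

Pre-subsidy: 722 - p = -858 + 9p gives p* = 158, q* = 564.
With the subsidy, sellers receive ps = pb + 70 for each unit, where pb is the price buyers pay.
Supply in terms of pb becomes qs = -858 + 9(pb + 70) = -228 + 9pb. Setting this equal to demand: 722 - pb = -228 + 9pb, so pb = 95.
Sellers receive ps = 95 + 70 = 165; q' = 722 − 1·95 = 627.
Buyers' price falls by p* − pb = 158 − 95 = 63; sellers' price rises by ps − p* = 165 − 158 = 7.
So producers capture 7/70 = 0.1 of each unit of subsidy.

Producer share = 0.1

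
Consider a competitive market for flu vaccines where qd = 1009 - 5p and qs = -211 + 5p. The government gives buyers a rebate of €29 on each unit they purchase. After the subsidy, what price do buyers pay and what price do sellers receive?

Pre-subsidy: 1009 - 5p = -211 + 5p gives p* = 122, q* = 399.
With the rebate, buyers effectively pay pb = ps − 29, where ps is the price sellers receive.
Demand in terms of ps becomes qd = 1009 − 5(ps − 29) = 1154 - 5ps. Setting this equal to supply: 1154 - 5ps = -211 + 5ps, so ps = 136.5.
Buyers pay pb = 136.5 − 29 = 107.5; q' = -211 + 5·136.5 = 471.5.

Buyers pay €107.5; sellers receive €136.5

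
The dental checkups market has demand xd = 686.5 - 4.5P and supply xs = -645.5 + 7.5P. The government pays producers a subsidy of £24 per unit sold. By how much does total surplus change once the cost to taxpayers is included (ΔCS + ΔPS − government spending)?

Net change in total surplus = -£810

Pre-subsidy: 686.5 - 4.5P = -645.5 + 7.5P gives P* = 111, x* = 187.
With the subsidy, sellers receive Ps = Pb + 24 for each unit, where Pb is the price buyers pay.
Supply in terms of Pb becomes xs = -645.5 + 7.5(Pb + 24) = -465.5 + 7.5Pb. Setting this equal to demand: 686.5 - 4.5Pb = -465.5 + 7.5Pb, so Pb = 96.
Sellers receive Ps = 96 + 24 = 120; x' = 686.5 − 4.5·96 = 254.5.
ΔCS = ½(187 + 254.5)(111 − 96) = 3311.25; ΔPS = ½(187 + 254.5)(120 − 111) = 1986.75.
Government spending = 24 × 254.5 = 6108.
Net change = 3311.25 + 1986.75 − 6108 = -810. The loss equals the DWL triangle ½·24·67.5.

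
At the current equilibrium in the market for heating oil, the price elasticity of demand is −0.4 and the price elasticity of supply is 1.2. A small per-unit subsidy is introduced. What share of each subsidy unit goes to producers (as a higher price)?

Producer share = 0.25

For a small subsidy around the equilibrium, the benefit split depends on the relative slopes, which at a point are proportional to the elasticities.
Buyer share = εs/(εs + |εd|) = 1.2/(1.2 + 0.4) = 0.75; seller share = |εd|/(εs + |εd|) = 0.25.
So producers capture 0.25 of the subsidy.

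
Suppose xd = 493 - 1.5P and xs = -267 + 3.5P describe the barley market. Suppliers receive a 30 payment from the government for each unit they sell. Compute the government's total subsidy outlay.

Government cost = 8895

Pre-subsidy: 493 - 1.5P = -267 + 3.5P gives P* = 152, x* = 265.
With the subsidy, sellers receive Ps = Pb + 30 for each unit, where Pb is the price buyers pay.
Supply in terms of Pb becomes xs = -267 + 3.5(Pb + 30) = -162 + 3.5Pb. Setting this equal to demand: 493 - 1.5Pb = -162 + 3.5Pb, so Pb = 131.
Sellers receive Ps = 131 + 30 = 161; x' = 493 − 1.5·131 = 296.5.
Government outlay = subsidy × quantity = 30 × 296.5 = 8895.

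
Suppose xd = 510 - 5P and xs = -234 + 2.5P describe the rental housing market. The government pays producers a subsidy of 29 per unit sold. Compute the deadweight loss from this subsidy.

Pre-subsidy: 510 - 5P = -234 + 2.5P gives P* = 99.2, x* = 14.
With the subsidy, sellers receive Ps = Pb + 29 for each unit, where Pb is the price buyers pay.
Supply in terms of Pb becomes xs = -234 + 2.5(Pb + 29) = -161.5 + 2.5Pb. Setting this equal to demand: 510 - 5Pb = -161.5 + 2.5Pb, so Pb = 1343/15.
Sellers receive Ps = 1343/15 + 29 = 1778/15; x' = 510 − 5·(1343/15) = 187/3.
The subsidy expands output by 187/3 − 14 = 145/3 past the efficient level; on those units the gap between marginal cost and willingness to pay runs from 0 up to 29.
DWL = ½ × 29 × 145/3 = 4205/6.

Deadweight loss = 4205/6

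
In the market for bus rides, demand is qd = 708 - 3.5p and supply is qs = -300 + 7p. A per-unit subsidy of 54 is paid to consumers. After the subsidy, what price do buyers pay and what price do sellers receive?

Buyers pay 60; sellers receive 114

Pre-subsidy: 708 - 3.5p = -300 + 7p gives p* = 96, q* = 372.
With the rebate, buyers effectively pay pb = ps − 54, where ps is the price sellers receive.
Demand in terms of ps becomes qd = 708 − 3.5(ps − 54) = 897 - 3.5ps. Setting this equal to supply: 897 - 3.5ps = -300 + 7ps, so ps = 114.
Buyers pay pb = 114 − 54 = 60; q' = -300 + 7·114 = 498.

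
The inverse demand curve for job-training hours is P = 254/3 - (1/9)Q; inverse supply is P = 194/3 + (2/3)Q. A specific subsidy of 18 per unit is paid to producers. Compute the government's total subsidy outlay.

Pre-subsidy: 254/3 - (1/9)Q = 194/3 + (2/3)Q gives Q* = 180/7 and P* = 1718/21.
With the subsidy, sellers receive Ps = Pb + 18 for each unit, where Pb is the price buyers pay.
On the curves, Pb = 254/3 - (1/9)Q and Ps = 194/3 + (2/3)Q; the wedge Ps − Pb = 18 gives 194/3 + (2/3)Q − (254/3 - (1/9)Q) = 18, so Q' = 342/7.
Then Pb = 254/3 − (1/9)·(342/7) = 1664/21 and Ps = 194/3 + (2/3)·(342/7) = 2042/21.
Government outlay = subsidy × quantity = 18 × 342/7 = 6156/7.

Government cost = 6156/7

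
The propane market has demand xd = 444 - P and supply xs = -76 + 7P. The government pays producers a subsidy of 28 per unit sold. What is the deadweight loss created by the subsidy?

Pre-subsidy: 444 - P = -76 + 7P gives P* = 65, x* = 379.
With the subsidy, sellers receive Ps = Pb + 28 for each unit, where Pb is the price buyers pay.
Supply in terms of Pb becomes xs = -76 + 7(Pb + 28) = 120 + 7Pb. Setting this equal to demand: 444 - Pb = 120 + 7Pb, so Pb = 40.5.
Sellers receive Ps = 40.5 + 28 = 68.5; x' = 444 − 1·40.5 = 403.5.
The subsidy expands output by 403.5 − 379 = 24.5 past the efficient level; on those units the gap between marginal cost and willingness to pay runs from 0 up to 28.
DWL = ½ × 28 × 24.5 = 343.

Deadweight loss = 343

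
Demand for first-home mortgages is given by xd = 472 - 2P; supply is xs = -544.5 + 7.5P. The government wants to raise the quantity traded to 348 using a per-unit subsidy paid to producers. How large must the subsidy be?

At x = 348, invert demand for the buyer price: Pb = (472 − 348)/2 = 62; invert supply for the seller price: Ps = (348 − (-544.5))/7.5 = 119.
The subsidy must fill the gap: s = Ps − Pb = 119 − 62 = 57.

Required subsidy s = 57 per unit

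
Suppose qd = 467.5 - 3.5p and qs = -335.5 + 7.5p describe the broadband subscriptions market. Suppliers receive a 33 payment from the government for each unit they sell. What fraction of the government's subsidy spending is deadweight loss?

Pre-subsidy: 467.5 - 3.5p = -335.5 + 7.5p gives p* = 73, q* = 212.
With the subsidy, sellers receive ps = pb + 33 for each unit, where pb is the price buyers pay.
Supply in terms of pb becomes qs = -335.5 + 7.5(pb + 33) = -88 + 7.5pb. Setting this equal to demand: 467.5 - 3.5pb = -88 + 7.5pb, so pb = 50.5.
Sellers receive ps = 50.5 + 33 = 83.5; q' = 467.5 − 3.5·50.5 = 290.75.
ΔCS = ½(212 + 290.75)(73 − 50.5) = 5655.9375; ΔPS = ½(212 + 290.75)(83.5 − 73) = 2639.4375.
Government spending = 33 × 290.75 = 9594.75.
DWL = ½ × 33 × (290.75 − 212) = 1299.375; fraction = 1299.375 / 9594.75 = 315/2326.

DWL / government spending = 315/2326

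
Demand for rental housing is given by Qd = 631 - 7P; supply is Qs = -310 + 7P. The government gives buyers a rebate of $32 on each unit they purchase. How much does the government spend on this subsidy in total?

Government cost = $8720

Pre-subsidy: 631 - 7P = -310 + 7P gives P* = 941/14, Q* = 160.5.
With the rebate, buyers effectively pay Pb = Ps − 32, where Ps is the price sellers receive.
Demand in terms of Ps becomes Qd = 631 − 7(Ps − 32) = 855 - 7Ps. Setting this equal to supply: 855 - 7Ps = -310 + 7Ps, so Ps = 1165/14.
Buyers pay Pb = 1165/14 − 32 = 717/14; Q' = -310 + 7·(1165/14) = 272.5.
Government outlay = subsidy × quantity = 32 × 272.5 = 8720.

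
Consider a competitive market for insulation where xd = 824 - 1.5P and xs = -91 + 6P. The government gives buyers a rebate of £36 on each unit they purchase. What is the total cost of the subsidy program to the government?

Government cost = £24631.2

Pre-subsidy: 824 - 1.5P = -91 + 6P gives P* = 122, x* = 641.
With the rebate, buyers effectively pay Pb = Ps − 36, where Ps is the price sellers receive.
Demand in terms of Ps becomes xd = 824 − 1.5(Ps − 36) = 878 - 1.5Ps. Setting this equal to supply: 878 - 1.5Ps = -91 + 6Ps, so Ps = 129.2.
Buyers pay Pb = 129.2 − 36 = 93.2; x' = -91 + 6·129.2 = 684.2.
Government outlay = subsidy × quantity = 36 × 684.2 = 24631.2.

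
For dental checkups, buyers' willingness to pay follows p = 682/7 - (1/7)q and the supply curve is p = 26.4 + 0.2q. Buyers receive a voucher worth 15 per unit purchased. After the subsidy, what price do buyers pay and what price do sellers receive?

Buyers pay 739/12; sellers receive 919/12

Pre-subsidy: 682/7 - (1/7)q = 26.4 + 0.2q gives q* = 1243/6 and p* = 407/6.
With the rebate, buyers effectively pay pb = ps − 15, where ps is the price sellers receive.
On the curves, pb = 682/7 - (1/7)q and ps = 26.4 + 0.2q; the wedge ps − pb = 15 gives 26.4 + 0.2q − (682/7 - (1/7)q) = 15, so q' = 3011/12.
Then pb = 682/7 − (1/7)·(3011/12) = 739/12 and ps = 26.4 + 0.2·(3011/12) = 919/12.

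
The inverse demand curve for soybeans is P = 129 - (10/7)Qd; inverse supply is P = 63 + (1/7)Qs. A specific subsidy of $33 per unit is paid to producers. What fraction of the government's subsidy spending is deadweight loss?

DWL / government spending = 1/6

Pre-subsidy: 129 - (10/7)Q = 63 + (1/7)Q gives Q* = 42 and P* = 69.
With the subsidy, sellers receive Ps = Pb + 33 for each unit, where Pb is the price buyers pay.
On the curves, Pb = 129 - (10/7)Q and Ps = 63 + (1/7)Q; the wedge Ps − Pb = 33 gives 63 + (1/7)Q − (129 - (10/7)Q) = 33, so Q' = 63.
Then Pb = 129 − (10/7)·63 = 39 and Ps = 63 + (1/7)·63 = 72.
ΔCS = ½(42 + 63)(69 − 39) = 1575; ΔPS = ½(42 + 63)(72 − 69) = 157.5.
Government spending = 33 × 63 = 2079.
DWL = ½ × 33 × (63 − 42) = 346.5; fraction = 346.5 / 2079 = 1/6.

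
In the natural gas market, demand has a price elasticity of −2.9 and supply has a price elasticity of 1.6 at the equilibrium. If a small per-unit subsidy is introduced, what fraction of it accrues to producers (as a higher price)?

Producer share = 29/45

For a small subsidy around the equilibrium, the benefit split depends on the relative slopes, which at a point are proportional to the elasticities.
Buyer share = εs/(εs + |εd|) = 1.6/(1.6 + 2.9) = 16/45; seller share = |εd|/(εs + |εd|) = 29/45.
So producers capture 29/45 of the subsidy.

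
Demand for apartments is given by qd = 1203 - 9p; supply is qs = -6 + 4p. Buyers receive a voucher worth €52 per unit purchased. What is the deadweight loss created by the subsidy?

Pre-subsidy: 1203 - 9p = -6 + 4p gives p* = 93, q* = 366.
With the rebate, buyers effectively pay pb = ps − 52, where ps is the price sellers receive.
Demand in terms of ps becomes qd = 1203 − 9(ps − 52) = 1671 - 9ps. Setting this equal to supply: 1671 - 9ps = -6 + 4ps, so ps = 129.
Buyers pay pb = 129 − 52 = 77; q' = -6 + 4·129 = 510.
The subsidy expands output by 510 − 366 = 144 past the efficient level; on those units the gap between marginal cost and willingness to pay runs from 0 up to 52.
DWL = ½ × 52 × 144 = 3744.

Deadweight loss = €3744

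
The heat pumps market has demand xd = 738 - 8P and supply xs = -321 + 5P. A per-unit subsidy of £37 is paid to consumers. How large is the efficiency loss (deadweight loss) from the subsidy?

Deadweight loss = 27380/13

Pre-subsidy: 738 - 8P = -321 + 5P gives P* = 1059/13, x* = 1122/13.
With the rebate, buyers effectively pay Pb = Ps − 37, where Ps is the price sellers receive.
Demand in terms of Ps becomes xd = 738 − 8(Ps − 37) = 1034 - 8Ps. Setting this equal to supply: 1034 - 8Ps = -321 + 5Ps, so Ps = 1355/13.
Buyers pay Pb = 1355/13 − 37 = 874/13; x' = -321 + 5·(1355/13) = 2602/13.
The subsidy expands output by 2602/13 − 1122/13 = 1480/13 past the efficient level; on those units the gap between marginal cost and willingness to pay runs from 0 up to 37.
DWL = ½ × 37 × 1480/13 = 27380/13.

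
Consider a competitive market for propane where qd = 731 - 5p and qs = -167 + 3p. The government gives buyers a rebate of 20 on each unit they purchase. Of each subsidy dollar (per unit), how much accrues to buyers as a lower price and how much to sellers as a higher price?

Buyers gain 7.5 per unit; sellers gain 12.5 per unit

Pre-subsidy: 731 - 5p = -167 + 3p gives p* = 112.25, q* = 169.75.
With the rebate, buyers effectively pay pb = ps − 20, where ps is the price sellers receive.
Demand in terms of ps becomes qd = 731 − 5(ps − 20) = 831 - 5ps. Setting this equal to supply: 831 - 5ps = -167 + 3ps, so ps = 124.75.
Buyers pay pb = 124.75 − 20 = 104.75; q' = -167 + 3·124.75 = 207.25.
Buyers' price falls by p* − pb = 112.25 − 104.75 = 7.5; sellers' price rises by ps − p* = 124.75 − 112.25 = 12.5.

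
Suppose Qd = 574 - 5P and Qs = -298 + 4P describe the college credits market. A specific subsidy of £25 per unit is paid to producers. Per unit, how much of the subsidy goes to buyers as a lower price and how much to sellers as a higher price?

Pre-subsidy: 574 - 5P = -298 + 4P gives P* = 872/9, Q* = 806/9.
With the subsidy, sellers receive Ps = Pb + 25 for each unit, where Pb is the price buyers pay.
Supply in terms of Pb becomes Qs = -298 + 4(Pb + 25) = -198 + 4Pb. Setting this equal to demand: 574 - 5Pb = -198 + 4Pb, so Pb = 772/9.
Sellers receive Ps = 772/9 + 25 = 997/9; Q' = 574 − 5·(772/9) = 1306/9.
Buyers' price falls by P* − Pb = 872/9 − 772/9 = 100/9; sellers' price rises by Ps − P* = 997/9 − 872/9 = 125/9.

Buyers gain 100/9 per unit; sellers gain 125/9 per unit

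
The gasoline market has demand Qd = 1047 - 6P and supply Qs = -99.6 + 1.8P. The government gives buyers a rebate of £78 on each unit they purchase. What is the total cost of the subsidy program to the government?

Government cost = £21294

Pre-subsidy: 1047 - 6P = -99.6 + 1.8P gives P* = 147, Q* = 165.
With the rebate, buyers effectively pay Pb = Ps − 78, where Ps is the price sellers receive.
Demand in terms of Ps becomes Qd = 1047 − 6(Ps − 78) = 1515 - 6Ps. Setting this equal to supply: 1515 - 6Ps = -99.6 + 1.8Ps, so Ps = 207.
Buyers pay Pb = 207 − 78 = 129; Q' = -99.6 + 1.8·207 = 273.
Government outlay = subsidy × quantity = 78 × 273 = 21294.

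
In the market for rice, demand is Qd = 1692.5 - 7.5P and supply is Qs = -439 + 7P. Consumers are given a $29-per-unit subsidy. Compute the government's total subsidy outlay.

Pre-subsidy: 1692.5 - 7.5P = -439 + 7P gives P* = 147, Q* = 590.
With the rebate, buyers effectively pay Pb = Ps − 29, where Ps is the price sellers receive.
Demand in terms of Ps becomes Qd = 1692.5 − 7.5(Ps − 29) = 1910 - 7.5Ps. Setting this equal to supply: 1910 - 7.5Ps = -439 + 7Ps, so Ps = 162.
Buyers pay Pb = 162 − 29 = 133; Q' = -439 + 7·162 = 695.
Government outlay = subsidy × quantity = 29 × 695 = 20155.

Government cost = $20155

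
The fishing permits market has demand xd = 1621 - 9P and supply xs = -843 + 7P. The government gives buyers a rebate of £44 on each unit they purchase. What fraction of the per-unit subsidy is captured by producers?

Pre-subsidy: 1621 - 9P = -843 + 7P gives P* = 154, x* = 235.
With the rebate, buyers effectively pay Pb = Ps − 44, where Ps is the price sellers receive.
Demand in terms of Ps becomes xd = 1621 − 9(Ps − 44) = 2017 - 9Ps. Setting this equal to supply: 2017 - 9Ps = -843 + 7Ps, so Ps = 178.75.
Buyers pay Pb = 178.75 − 44 = 134.75; x' = -843 + 7·178.75 = 408.25.
Buyers' price falls by P* − Pb = 154 − 134.75 = 19.25; sellers' price rises by Ps − P* = 178.75 − 154 = 24.75.
So producers capture 24.75/44 = 0.5625 of each unit of subsidy.

Producer share = 0.5625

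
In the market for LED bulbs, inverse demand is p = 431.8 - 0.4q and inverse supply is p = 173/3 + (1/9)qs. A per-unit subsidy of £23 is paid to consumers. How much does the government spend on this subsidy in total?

Pre-subsidy: 431.8 - 0.4q = 173/3 + (1/9)q gives q* = 732 and p* = 139.
With the rebate, buyers effectively pay pb = ps − 23, where ps is the price sellers receive.
On the curves, pb = 431.8 - 0.4q and ps = 173/3 + (1/9)q; the wedge ps − pb = 23 gives 173/3 + (1/9)q − (431.8 - 0.4q) = 23, so q' = 777.
Then pb = 431.8 − 0.4·777 = 121 and ps = 173/3 + (1/9)·777 = 144.
Government outlay = subsidy × quantity = 23 × 777 = 17871.

Government cost = £17871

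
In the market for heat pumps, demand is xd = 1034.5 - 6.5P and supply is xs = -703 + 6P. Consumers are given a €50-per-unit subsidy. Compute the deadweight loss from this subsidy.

Pre-subsidy: 1034.5 - 6.5P = -703 + 6P gives P* = 139, x* = 131.
With the rebate, buyers effectively pay Pb = Ps − 50, where Ps is the price sellers receive.
Demand in terms of Ps becomes xd = 1034.5 − 6.5(Ps − 50) = 1359.5 - 6.5Ps. Setting this equal to supply: 1359.5 - 6.5Ps = -703 + 6Ps, so Ps = 165.
Buyers pay Pb = 165 − 50 = 115; x' = -703 + 6·165 = 287.
The subsidy expands output by 287 − 131 = 156 past the efficient level; on those units the gap between marginal cost and willingness to pay runs from 0 up to 50.
DWL = ½ × 50 × 156 = 3900.

Deadweight loss = €3900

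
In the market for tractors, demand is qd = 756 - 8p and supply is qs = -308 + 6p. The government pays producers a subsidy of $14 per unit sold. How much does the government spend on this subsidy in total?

Pre-subsidy: 756 - 8p = -308 + 6p gives p* = 76, q* = 148.
With the subsidy, sellers receive ps = pb + 14 for each unit, where pb is the price buyers pay.
Supply in terms of pb becomes qs = -308 + 6(pb + 14) = -224 + 6pb. Setting this equal to demand: 756 - 8pb = -224 + 6pb, so pb = 70.
Sellers receive ps = 70 + 14 = 84; q' = 756 − 8·70 = 196.
Government outlay = subsidy × quantity = 14 × 196 = 2744.

Government cost = $2744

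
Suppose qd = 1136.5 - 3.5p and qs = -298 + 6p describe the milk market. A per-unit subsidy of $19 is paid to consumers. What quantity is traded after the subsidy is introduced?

Pre-subsidy: 1136.5 - 3.5p = -298 + 6p gives p* = 151, q* = 608.
With the rebate, buyers effectively pay pb = ps − 19, where ps is the price sellers receive.
Demand in terms of ps becomes qd = 1136.5 − 3.5(ps − 19) = 1203 - 3.5ps. Setting this equal to supply: 1203 - 3.5ps = -298 + 6ps, so ps = 158.
Buyers pay pb = 158 − 19 = 139; q' = -298 + 6·158 = 650.

q' = 650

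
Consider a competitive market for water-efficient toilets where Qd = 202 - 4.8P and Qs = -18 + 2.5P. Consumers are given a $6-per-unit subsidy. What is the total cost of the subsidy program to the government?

Government cost = 29436/73

Pre-subsidy: 202 - 4.8P = -18 + 2.5P gives P* = 2200/73, Q* = 4186/73.
With the rebate, buyers effectively pay Pb = Ps − 6, where Ps is the price sellers receive.
Demand in terms of Ps becomes Qd = 202 − 4.8(Ps − 6) = 230.8 - 4.8Ps. Setting this equal to supply: 230.8 - 4.8Ps = -18 + 2.5Ps, so Ps = 2488/73.
Buyers pay Pb = 2488/73 − 6 = 2050/73; Q' = -18 + 2.5·(2488/73) = 4906/73.
Government outlay = subsidy × quantity = 6 × 4906/73 = 29436/73.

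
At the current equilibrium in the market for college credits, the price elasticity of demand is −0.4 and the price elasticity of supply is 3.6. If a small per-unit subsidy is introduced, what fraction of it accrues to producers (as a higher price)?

For a small subsidy around the equilibrium, the benefit split depends on the relative slopes, which at a point are proportional to the elasticities.
Buyer share = εs/(εs + |εd|) = 3.6/(3.6 + 0.4) = 0.9; seller share = |εd|/(εs + |εd|) = 0.1.
So producers capture 0.1 of the subsidy.

Producer share = 0.1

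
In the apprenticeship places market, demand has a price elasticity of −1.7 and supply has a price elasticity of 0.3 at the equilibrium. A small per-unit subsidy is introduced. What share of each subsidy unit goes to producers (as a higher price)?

Producer share = 0.85

For a small subsidy around the equilibrium, the benefit split depends on the relative slopes, which at a point are proportional to the elasticities.
Buyer share = εs/(εs + |εd|) = 0.3/(0.3 + 1.7) = 0.15; seller share = |εd|/(εs + |εd|) = 0.85.
So producers capture 0.85 of the subsidy.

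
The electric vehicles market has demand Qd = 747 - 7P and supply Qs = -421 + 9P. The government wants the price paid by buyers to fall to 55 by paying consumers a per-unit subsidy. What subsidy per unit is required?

Required subsidy s = 32 per unit

At a buyer price of 55, quantity demanded is 747 − 7·55 = 362.
Sellers supply 362 only when they receive Ps with -421 + 9·Ps = 362, i.e. Ps = 87.
s = Ps − Pb = 87 − 55 = 32.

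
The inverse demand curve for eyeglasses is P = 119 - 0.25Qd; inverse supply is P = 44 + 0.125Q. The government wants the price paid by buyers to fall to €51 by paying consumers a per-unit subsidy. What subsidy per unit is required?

Required subsidy s = €27 per unit

At a buyer price of 51, quantity demanded is 476 − 4·51 = 272.
Sellers supply 272 only when they receive Ps = 44 + 0.125·272 = 78.
s = Ps − Pb = 78 − 51 = 27.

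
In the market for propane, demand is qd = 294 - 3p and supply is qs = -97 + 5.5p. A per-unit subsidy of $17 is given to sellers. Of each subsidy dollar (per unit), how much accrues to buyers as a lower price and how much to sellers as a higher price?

Pre-subsidy: 294 - 3p = -97 + 5.5p gives p* = 46, q* = 156.
With the subsidy, sellers receive ps = pb + 17 for each unit, where pb is the price buyers pay.
Supply in terms of pb becomes qs = -97 + 5.5(pb + 17) = -3.5 + 5.5pb. Setting this equal to demand: 294 - 3pb = -3.5 + 5.5pb, so pb = 35.
Sellers receive ps = 35 + 17 = 52; q' = 294 − 3·35 = 189.
Buyers' price falls by p* − pb = 46 − 35 = 11; sellers' price rises by ps − p* = 52 − 46 = 6.

Buyers gain $11 per unit; sellers gain $6 per unit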